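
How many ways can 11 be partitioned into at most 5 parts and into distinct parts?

They are:
11
1+10
2+9
3+8
1+2+8
4+7
1+3+7
5+6
1+4+6
2+3+6
2+4+5
1+2+3+5
That's 12 in total.

12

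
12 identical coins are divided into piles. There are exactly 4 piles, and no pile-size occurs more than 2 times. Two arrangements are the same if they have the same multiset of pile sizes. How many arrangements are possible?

12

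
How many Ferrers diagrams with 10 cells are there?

A partial list (first 12 by largest part):
10
9+1
8+2
8+1+1
7+3
7+2+1
7+1+1+1
6+4
6+3+1
6+2+2
6+2+1+1
6+1+1+1+1
…and 30 more, for 42 total.

42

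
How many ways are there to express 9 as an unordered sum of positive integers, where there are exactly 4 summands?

6

The partitions of 9 that satisfy the conditions:
6 + 1 + 1 + 1
5 + 2 + 1 + 1
4 + 3 + 1 + 1
4 + 2 + 2 + 1
3 + 3 + 2 + 1
3 + 2 + 2 + 2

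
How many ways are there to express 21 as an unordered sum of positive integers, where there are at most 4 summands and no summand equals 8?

99

Enumerating by decreasing first part gives 99 partitions in all.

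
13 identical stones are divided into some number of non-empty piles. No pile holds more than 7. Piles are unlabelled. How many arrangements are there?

82

Direct enumeration gives 82 partitions.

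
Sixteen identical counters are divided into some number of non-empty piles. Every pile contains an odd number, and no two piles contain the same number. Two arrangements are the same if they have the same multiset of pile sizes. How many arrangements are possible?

Enumerating:
15,1
13,3
11,5
9,7
7,5,3,1

5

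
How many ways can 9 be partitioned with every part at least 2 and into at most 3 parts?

7

Listing the qualifying partitions of 9:
9
2,7
3,6
4,5
2,2,5
2,3,4
3,3,3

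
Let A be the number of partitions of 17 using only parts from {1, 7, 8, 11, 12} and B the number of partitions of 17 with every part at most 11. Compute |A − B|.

270

Partitions of 17 using only parts from {1, 7, 8, 11, 12}: 8.
Partitions of 17 with every part at most 11: 278.
|8 − 278| = 270.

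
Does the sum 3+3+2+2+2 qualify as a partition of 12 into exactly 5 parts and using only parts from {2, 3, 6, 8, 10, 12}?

The parts sum to 12, and the condition 'there are exactly 5 summands' holds; the condition 'each summand belongs to {2, 3, 6, 8, 10, 12}' holds.

Yes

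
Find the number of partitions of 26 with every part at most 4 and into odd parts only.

Enumerating:
3+3+3+3+3+3+3+3+1+1
3+3+3+3+3+3+3+1+1+1+1+1
3+3+3+3+3+3+1+1+1+1+1+1+1+1
3+3+3+3+3+1+1+1+1+1+1+1+1+1+1+1
3+3+3+3+1+1+1+1+1+1+1+1+1+1+1+1+1+1
3+3+3+1+1+1+1+1+1+1+1+1+1+1+1+1+1+1+1+1
3+3+1+1+1+1+1+1+1+1+1+1+1+1+1+1+1+1+1+1+1+1
3+1+1+1+1+1+1+1+1+1+1+1+1+1+1+1+1+1+1+1+1+1+1+1
1+1+1+1+1+1+1+1+1+1+1+1+1+1+1+1+1+1+1+1+1+1+1+1+1+1

9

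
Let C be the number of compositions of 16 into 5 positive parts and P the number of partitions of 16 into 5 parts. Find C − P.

Compositions: C(15,4) = 1365.
Unordered (partitions into 5 parts): 37.
Difference: 1365 − 37 = 1328.

1328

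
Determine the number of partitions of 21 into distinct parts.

A full systematic count gives 76.

76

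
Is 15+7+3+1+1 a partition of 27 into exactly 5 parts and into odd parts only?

The parts sum to 27, and the condition 'there are exactly 5 summands' holds; the condition 'every summand is odd' holds.

Yes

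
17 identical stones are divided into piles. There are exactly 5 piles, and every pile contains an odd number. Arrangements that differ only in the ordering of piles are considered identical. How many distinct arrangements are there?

They are:
13 + 1 + 1 + 1 + 1
11 + 3 + 1 + 1 + 1
9 + 5 + 1 + 1 + 1
9 + 3 + 3 + 1 + 1
7 + 7 + 1 + 1 + 1
7 + 5 + 3 + 1 + 1
7 + 3 + 3 + 3 + 1
5 + 5 + 5 + 1 + 1
5 + 5 + 3 + 3 + 1
5 + 3 + 3 + 3 + 3
Counting gives 10.

10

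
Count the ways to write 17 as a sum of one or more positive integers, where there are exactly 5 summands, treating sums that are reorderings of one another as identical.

47

There are too many to list fully; the first 12 (by largest part) are:
13 + 1 + 1 + 1 + 1
12 + 2 + 1 + 1 + 1
11 + 3 + 1 + 1 + 1
11 + 2 + 2 + 1 + 1
10 + 4 + 1 + 1 + 1
10 + 3 + 2 + 1 + 1
10 + 2 + 2 + 2 + 1
9 + 5 + 1 + 1 + 1
9 + 4 + 2 + 1 + 1
9 + 3 + 3 + 1 + 1
9 + 3 + 2 + 2 + 1
9 + 2 + 2 + 2 + 2
…and 35 more, for 47 total.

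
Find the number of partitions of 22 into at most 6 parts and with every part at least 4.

A partial list (first 12 by largest part):
22
4 + 18
5 + 17
6 + 16
7 + 15
8 + 14
4 + 4 + 14
9 + 13
4 + 5 + 13
10 + 12
4 + 6 + 12
5 + 5 + 12
…and 22 more, for 34 total.

34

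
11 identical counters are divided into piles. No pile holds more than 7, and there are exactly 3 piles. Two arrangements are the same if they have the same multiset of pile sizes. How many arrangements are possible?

8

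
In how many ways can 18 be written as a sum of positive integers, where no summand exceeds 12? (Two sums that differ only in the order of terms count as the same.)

366

A full systematic count gives 366.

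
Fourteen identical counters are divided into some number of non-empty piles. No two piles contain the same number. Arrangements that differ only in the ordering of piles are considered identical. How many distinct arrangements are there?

22

They are:
14
1+13
2+12
3+11
1+2+11
4+10
1+3+10
5+9
1+4+9
2+3+9
6+8
1+5+8
2+4+8
1+2+3+8
1+6+7
2+5+7
3+4+7
1+2+4+7
3+5+6
1+2+5+6
1+3+4+6
2+3+4+5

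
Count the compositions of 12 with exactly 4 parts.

165

Equivalently, choose which 3 of the 11 gaps become plus signs: C(11,3) = 165.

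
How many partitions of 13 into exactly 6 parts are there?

They are:
8, 1, 1, 1, 1, 1
7, 2, 1, 1, 1, 1
6, 3, 1, 1, 1, 1
6, 2, 2, 1, 1, 1
5, 4, 1, 1, 1, 1
5, 3, 2, 1, 1, 1
5, 2, 2, 2, 1, 1
4, 4, 2, 1, 1, 1
4, 3, 3, 1, 1, 1
4, 3, 2, 2, 1, 1
4, 2, 2, 2, 2, 1
3, 3, 3, 2, 1, 1
3, 3, 2, 2, 2, 1
3, 2, 2, 2, 2, 2
Counting gives 14.

14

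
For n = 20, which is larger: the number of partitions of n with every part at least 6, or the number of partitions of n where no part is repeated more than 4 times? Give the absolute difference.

401

Partitions of 20 with every part at least 6: 8.
Partitions of 20 where no part is repeated more than 4 times: 409.
|8 − 409| = 401.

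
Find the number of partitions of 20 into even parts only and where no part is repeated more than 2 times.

22

The partitions of 20 that satisfy the conditions:
20
18, 2
16, 4
16, 2, 2
14, 6
14, 4, 2
12, 8
12, 6, 2
12, 4, 4
12, 4, 2, 2
10, 10
10, 8, 2
10, 6, 4
10, 6, 2, 2
10, 4, 4, 2
8, 8, 4
8, 8, 2, 2
8, 6, 6
8, 6, 4, 2
8, 4, 4, 2, 2
6, 6, 4, 4
6, 6, 4, 2, 2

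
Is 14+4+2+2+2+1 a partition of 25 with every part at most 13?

No

The parts sum to 25, and the condition 'no summand exceeds 13' is violated.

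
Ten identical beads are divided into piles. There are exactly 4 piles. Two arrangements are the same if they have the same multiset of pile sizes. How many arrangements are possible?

9

Listing the qualifying partitions of 10:
1 + 1 + 1 + 7
1 + 1 + 2 + 6
1 + 1 + 3 + 5
1 + 2 + 2 + 5
1 + 1 + 4 + 4
1 + 2 + 3 + 4
2 + 2 + 2 + 4
1 + 3 + 3 + 3
2 + 2 + 3 + 3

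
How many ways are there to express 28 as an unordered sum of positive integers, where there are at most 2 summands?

15

The partitions of 28 that satisfy the conditions:
28
27, 1
26, 2
25, 3
24, 4
23, 5
22, 6
21, 7
20, 8
19, 9
18, 10
17, 11
16, 12
15, 13
14, 14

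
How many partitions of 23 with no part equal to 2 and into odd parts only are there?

104

Direct enumeration gives 104 partitions.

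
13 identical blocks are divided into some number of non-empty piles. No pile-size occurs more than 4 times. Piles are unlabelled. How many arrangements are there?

76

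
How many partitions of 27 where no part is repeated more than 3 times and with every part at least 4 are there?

77

Enumerating by decreasing first part gives 77 partitions in all.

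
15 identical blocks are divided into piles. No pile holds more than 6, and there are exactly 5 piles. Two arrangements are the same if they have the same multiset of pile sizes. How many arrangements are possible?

18

Listing the qualifying partitions of 15:
1 + 1 + 1 + 6 + 6
1 + 1 + 2 + 5 + 6
1 + 1 + 3 + 4 + 6
1 + 2 + 2 + 4 + 6
1 + 2 + 3 + 3 + 6
2 + 2 + 2 + 3 + 6
1 + 1 + 3 + 5 + 5
1 + 2 + 2 + 5 + 5
1 + 1 + 4 + 4 + 5
1 + 2 + 3 + 4 + 5
2 + 2 + 2 + 4 + 5
1 + 3 + 3 + 3 + 5
2 + 2 + 3 + 3 + 5
1 + 2 + 4 + 4 + 4
1 + 3 + 3 + 4 + 4
2 + 2 + 3 + 4 + 4
2 + 3 + 3 + 3 + 4
3 + 3 + 3 + 3 + 3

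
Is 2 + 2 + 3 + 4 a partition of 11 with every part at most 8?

The parts sum to 11, and the condition 'no summand exceeds 8' holds.

Yes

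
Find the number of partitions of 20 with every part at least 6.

8

They are:
20
14+6
13+7
12+8
11+9
10+10
8+6+6
7+7+6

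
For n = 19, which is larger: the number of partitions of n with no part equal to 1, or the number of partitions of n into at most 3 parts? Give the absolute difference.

65

Partitions of 19 with no part equal to 1: 105.
Partitions of 19 into at most 3 parts: 40.
|105 − 40| = 65.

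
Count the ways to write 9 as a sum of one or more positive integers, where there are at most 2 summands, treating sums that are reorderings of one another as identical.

5

They are:
9
1,8
2,7
3,6
4,5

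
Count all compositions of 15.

16384

The number of compositions of n is 2^(n−1); here 2^14 = 16384.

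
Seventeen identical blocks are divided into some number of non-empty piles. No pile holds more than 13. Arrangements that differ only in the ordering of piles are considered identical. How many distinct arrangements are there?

290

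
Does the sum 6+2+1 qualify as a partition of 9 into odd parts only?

No

The parts sum to 9, and the condition 'every summand is odd' is violated.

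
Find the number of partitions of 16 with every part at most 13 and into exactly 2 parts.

6

Listing the qualifying partitions of 16:
13+3
12+4
11+5
10+6
9+7
8+8
Counting gives 6.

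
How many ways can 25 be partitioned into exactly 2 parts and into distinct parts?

Enumerating:
24, 1
23, 2
22, 3
21, 4
20, 5
19, 6
18, 7
17, 8
16, 9
15, 10
14, 11
13, 12
That's 12 in total.

12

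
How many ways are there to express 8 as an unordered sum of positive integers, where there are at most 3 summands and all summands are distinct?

6

The partitions of 8 that satisfy the conditions:
8
1+7
2+6
3+5
1+2+5
1+3+4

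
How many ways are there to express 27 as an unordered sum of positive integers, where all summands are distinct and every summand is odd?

They are:
27
23, 3, 1
21, 5, 1
19, 7, 1
19, 5, 3
17, 9, 1
17, 7, 3
15, 11, 1
15, 9, 3
15, 7, 5
13, 11, 3
13, 9, 5
11, 9, 7
11, 7, 5, 3, 1

14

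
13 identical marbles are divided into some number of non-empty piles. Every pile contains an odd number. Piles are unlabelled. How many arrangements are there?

18

They are:
13
11, 1, 1
9, 3, 1
9, 1, 1, 1, 1
7, 5, 1
7, 3, 3
7, 3, 1, 1, 1
7, 1, 1, 1, 1, 1, 1
5, 5, 3
5, 5, 1, 1, 1
5, 3, 3, 1, 1
5, 3, 1, 1, 1, 1, 1
5, 1, 1, 1, 1, 1, 1, 1, 1
3, 3, 3, 3, 1
3, 3, 3, 1, 1, 1, 1
3, 3, 1, 1, 1, 1, 1, 1, 1
3, 1, 1, 1, 1, 1, 1, 1, 1, 1, 1
1, 1, 1, 1, 1, 1, 1, 1, 1, 1, 1, 1, 1
That's 18 in total.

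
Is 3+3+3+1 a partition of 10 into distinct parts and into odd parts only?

No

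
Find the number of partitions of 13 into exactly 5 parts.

They are:
9,1,1,1,1
8,2,1,1,1
7,3,1,1,1
7,2,2,1,1
6,4,1,1,1
6,3,2,1,1
6,2,2,2,1
5,5,1,1,1
5,4,2,1,1
5,3,3,1,1
5,3,2,2,1
5,2,2,2,2
4,4,3,1,1
4,4,2,2,1
4,3,3,2,1
4,3,2,2,2
3,3,3,3,1
3,3,3,2,2

18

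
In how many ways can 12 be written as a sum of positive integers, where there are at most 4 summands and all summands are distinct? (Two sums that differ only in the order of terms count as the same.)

Enumerating:
12
11+1
10+2
9+3
9+2+1
8+4
8+3+1
7+5
7+4+1
7+3+2
6+5+1
6+4+2
6+3+2+1
5+4+3
5+4+2+1
Counting gives 15.

15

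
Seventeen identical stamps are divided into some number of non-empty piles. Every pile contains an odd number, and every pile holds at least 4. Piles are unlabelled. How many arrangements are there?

2

Listing the qualifying partitions of 17:
17
7,5,5
That's 2 in total.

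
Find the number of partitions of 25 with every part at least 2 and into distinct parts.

76

Enumerating by decreasing first part gives 76 partitions in all.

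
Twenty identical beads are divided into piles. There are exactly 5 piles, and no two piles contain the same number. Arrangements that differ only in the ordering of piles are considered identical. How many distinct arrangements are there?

7

Listing the qualifying partitions of 20:
10 + 4 + 3 + 2 + 1
9 + 5 + 3 + 2 + 1
8 + 6 + 3 + 2 + 1
8 + 5 + 4 + 2 + 1
7 + 6 + 4 + 2 + 1
7 + 5 + 4 + 3 + 1
6 + 5 + 4 + 3 + 2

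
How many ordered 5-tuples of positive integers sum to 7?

15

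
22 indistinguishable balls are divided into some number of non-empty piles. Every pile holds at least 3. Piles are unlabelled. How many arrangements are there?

There are 73 such partitions.

73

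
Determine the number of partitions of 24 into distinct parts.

122

Systematic enumeration (by largest part, then next-largest, …) yields 122.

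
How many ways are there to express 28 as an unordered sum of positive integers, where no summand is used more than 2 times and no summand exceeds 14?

685

Counting exhaustively, 685 partitions satisfy the conditions.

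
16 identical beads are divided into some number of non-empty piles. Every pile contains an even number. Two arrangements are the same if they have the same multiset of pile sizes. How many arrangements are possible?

The partitions of 16 that satisfy the conditions:
16
14,2
12,4
12,2,2
10,6
10,4,2
10,2,2,2
8,8
8,6,2
8,4,4
8,4,2,2
8,2,2,2,2
6,6,4
6,6,2,2
6,4,4,2
6,4,2,2,2
6,2,2,2,2,2
4,4,4,4
4,4,4,2,2
4,4,2,2,2,2
4,2,2,2,2,2,2
2,2,2,2,2,2,2,2

22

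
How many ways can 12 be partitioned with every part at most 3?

Listing the qualifying partitions of 12:
3,3,3,3
3,3,3,2,1
3,3,3,1,1,1
3,3,2,2,2
3,3,2,2,1,1
3,3,2,1,1,1,1
3,3,1,1,1,1,1,1
3,2,2,2,2,1
3,2,2,2,1,1,1
3,2,2,1,1,1,1,1
3,2,1,1,1,1,1,1,1
3,1,1,1,1,1,1,1,1,1
2,2,2,2,2,2
2,2,2,2,2,1,1
2,2,2,2,1,1,1,1
2,2,2,1,1,1,1,1,1
2,2,1,1,1,1,1,1,1,1
2,1,1,1,1,1,1,1,1,1,1
1,1,1,1,1,1,1,1,1,1,1,1
Counting gives 19.

19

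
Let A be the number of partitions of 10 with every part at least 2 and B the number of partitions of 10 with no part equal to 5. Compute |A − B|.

Partitions of 10 with every part at least 2: 12.
Partitions of 10 with no part equal to 5: 35.
|12 − 35| = 23.

23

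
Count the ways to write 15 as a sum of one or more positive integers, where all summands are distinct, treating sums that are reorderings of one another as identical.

There are too many to list fully; the first 12 (by largest part) are:
15
14+1
13+2
12+3
12+2+1
11+4
11+3+1
10+5
10+4+1
10+3+2
9+6
9+5+1
…and 15 more, for 27 total.

27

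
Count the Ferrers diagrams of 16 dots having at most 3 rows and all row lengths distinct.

22

They are:
16
15+1
14+2
13+3
13+2+1
12+4
12+3+1
11+5
11+4+1
11+3+2
10+6
10+5+1
10+4+2
9+7
9+6+1
9+5+2
9+4+3
8+7+1
8+6+2
8+5+3
7+6+3
7+5+4
Counting gives 22.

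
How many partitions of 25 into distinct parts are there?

142

There are 142 such partitions.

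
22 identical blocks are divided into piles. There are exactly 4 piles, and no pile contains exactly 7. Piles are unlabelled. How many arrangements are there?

65

There are too many to list fully; the first 12 (by largest part) are:
19,1,1,1
18,2,1,1
17,3,1,1
17,2,2,1
16,4,1,1
16,3,2,1
16,2,2,2
15,5,1,1
15,4,2,1
15,3,3,1
15,3,2,2
14,6,1,1
…and 53 more, for 65 total.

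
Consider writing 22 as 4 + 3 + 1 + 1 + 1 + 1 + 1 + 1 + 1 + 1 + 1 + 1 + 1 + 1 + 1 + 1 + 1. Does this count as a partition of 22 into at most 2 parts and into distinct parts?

No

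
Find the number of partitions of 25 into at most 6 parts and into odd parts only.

47

A partial list (first 12 by largest part):
25
23,1,1
21,3,1
21,1,1,1,1
19,5,1
19,3,3
19,3,1,1,1
17,7,1
17,5,3
17,5,1,1,1
17,3,3,1,1
15,9,1
…and 35 more, for 47 total.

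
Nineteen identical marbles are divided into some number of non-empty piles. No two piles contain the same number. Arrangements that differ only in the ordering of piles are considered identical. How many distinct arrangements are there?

54

A partial list (first 12 by largest part):
19
18 + 1
17 + 2
16 + 3
16 + 2 + 1
15 + 4
15 + 3 + 1
14 + 5
14 + 4 + 1
14 + 3 + 2
13 + 6
13 + 5 + 1
…and 42 more, for 54 total.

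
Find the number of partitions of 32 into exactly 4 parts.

249

Systematic enumeration (by largest part, then next-largest, …) yields 249.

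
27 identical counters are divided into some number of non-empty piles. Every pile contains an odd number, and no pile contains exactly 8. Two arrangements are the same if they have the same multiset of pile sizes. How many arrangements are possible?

192

Systematic enumeration (by largest part, then next-largest, …) yields 192.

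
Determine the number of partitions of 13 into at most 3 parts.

21

Listing the qualifying partitions of 13:
13
12+1
11+2
11+1+1
10+3
10+2+1
9+4
9+3+1
9+2+2
8+5
8+4+1
8+3+2
7+6
7+5+1
7+4+2
7+3+3
6+6+1
6+5+2
6+4+3
5+5+3
5+4+4
Counting gives 21.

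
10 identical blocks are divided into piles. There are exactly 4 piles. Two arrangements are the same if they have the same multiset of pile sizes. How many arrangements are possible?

9

Listing the qualifying partitions of 10:
1,1,1,7
1,1,2,6
1,1,3,5
1,2,2,5
1,1,4,4
1,2,3,4
2,2,2,4
1,3,3,3
2,2,3,3
That's 9 in total.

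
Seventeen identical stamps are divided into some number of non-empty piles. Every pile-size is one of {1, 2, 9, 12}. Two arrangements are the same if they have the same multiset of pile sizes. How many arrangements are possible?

17

The partitions of 17 that satisfy the conditions:
12,2,2,1
12,2,1,1,1
12,1,1,1,1,1
9,2,2,2,2
9,2,2,2,1,1
9,2,2,1,1,1,1
9,2,1,1,1,1,1,1
9,1,1,1,1,1,1,1,1
2,2,2,2,2,2,2,2,1
2,2,2,2,2,2,2,1,1,1
2,2,2,2,2,2,1,1,1,1,1
2,2,2,2,2,1,1,1,1,1,1,1
2,2,2,2,1,1,1,1,1,1,1,1,1
2,2,2,1,1,1,1,1,1,1,1,1,1,1
2,2,1,1,1,1,1,1,1,1,1,1,1,1,1
2,1,1,1,1,1,1,1,1,1,1,1,1,1,1,1
1,1,1,1,1,1,1,1,1,1,1,1,1,1,1,1,1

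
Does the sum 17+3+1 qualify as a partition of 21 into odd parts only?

Yes

The parts sum to 21, and the condition 'every summand is odd' holds.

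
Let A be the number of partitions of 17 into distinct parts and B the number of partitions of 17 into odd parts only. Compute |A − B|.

0

Partitions of 17 into distinct parts: 38.
Partitions of 17 into odd parts only: 38.
|38 − 38| = 0.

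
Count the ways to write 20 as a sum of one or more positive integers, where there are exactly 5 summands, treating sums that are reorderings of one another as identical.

Systematic enumeration (by largest part, then next-largest, …) yields 84.

84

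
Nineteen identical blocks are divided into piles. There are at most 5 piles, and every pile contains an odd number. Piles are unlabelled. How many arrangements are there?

They are:
19
17 + 1 + 1
15 + 3 + 1
15 + 1 + 1 + 1 + 1
13 + 5 + 1
13 + 3 + 3
13 + 3 + 1 + 1 + 1
11 + 7 + 1
11 + 5 + 3
11 + 5 + 1 + 1 + 1
11 + 3 + 3 + 1 + 1
9 + 9 + 1
9 + 7 + 3
9 + 7 + 1 + 1 + 1
9 + 5 + 5
9 + 5 + 3 + 1 + 1
9 + 3 + 3 + 3 + 1
7 + 7 + 5
7 + 7 + 3 + 1 + 1
7 + 5 + 5 + 1 + 1
7 + 5 + 3 + 3 + 1
7 + 3 + 3 + 3 + 3
5 + 5 + 5 + 3 + 1
5 + 5 + 3 + 3 + 3
That's 24 in total.

24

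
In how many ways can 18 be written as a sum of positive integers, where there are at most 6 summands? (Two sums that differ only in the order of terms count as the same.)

A full systematic count gives 199.

199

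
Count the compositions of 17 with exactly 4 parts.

560

Place 3 bars in the 16 internal gaps of a row of 17 dots: C(16,3) = 560.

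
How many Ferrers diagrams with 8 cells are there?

22

Listing the qualifying partitions of 8:
8
7 + 1
6 + 2
6 + 1 + 1
5 + 3
5 + 2 + 1
5 + 1 + 1 + 1
4 + 4
4 + 3 + 1
4 + 2 + 2
4 + 2 + 1 + 1
4 + 1 + 1 + 1 + 1
3 + 3 + 2
3 + 3 + 1 + 1
3 + 2 + 2 + 1
3 + 2 + 1 + 1 + 1
3 + 1 + 1 + 1 + 1 + 1
2 + 2 + 2 + 2
2 + 2 + 2 + 1 + 1
2 + 2 + 1 + 1 + 1 + 1
2 + 1 + 1 + 1 + 1 + 1 + 1
1 + 1 + 1 + 1 + 1 + 1 + 1 + 1
Counting gives 22.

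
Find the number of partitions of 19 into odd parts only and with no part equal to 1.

8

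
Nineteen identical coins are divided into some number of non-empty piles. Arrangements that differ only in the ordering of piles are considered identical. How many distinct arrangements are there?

490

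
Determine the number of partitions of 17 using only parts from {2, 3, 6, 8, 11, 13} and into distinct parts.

2

Listing the qualifying partitions of 17:
11, 6
8, 6, 3
Counting gives 2.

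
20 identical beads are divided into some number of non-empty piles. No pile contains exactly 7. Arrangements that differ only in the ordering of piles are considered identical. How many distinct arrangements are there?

There are 526 such partitions.

526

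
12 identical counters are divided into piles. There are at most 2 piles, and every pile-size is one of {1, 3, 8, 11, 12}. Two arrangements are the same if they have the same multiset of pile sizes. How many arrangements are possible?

Enumerating:
12
11,1

2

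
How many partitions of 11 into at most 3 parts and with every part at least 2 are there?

10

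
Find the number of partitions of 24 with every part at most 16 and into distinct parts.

There are 103 such partitions.

103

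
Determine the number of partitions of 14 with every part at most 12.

Enumerating by decreasing first part gives 133 partitions in all.

133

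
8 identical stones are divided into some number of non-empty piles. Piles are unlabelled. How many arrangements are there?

22

Listing the qualifying partitions of 8:
8
7,1
6,2
6,1,1
5,3
5,2,1
5,1,1,1
4,4
4,3,1
4,2,2
4,2,1,1
4,1,1,1,1
3,3,2
3,3,1,1
3,2,2,1
3,2,1,1,1
3,1,1,1,1,1
2,2,2,2
2,2,2,1,1
2,2,1,1,1,1
2,1,1,1,1,1,1
1,1,1,1,1,1,1,1
Counting gives 22.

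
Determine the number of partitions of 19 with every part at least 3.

39

A partial list (first 12 by largest part):
19
16 + 3
15 + 4
14 + 5
13 + 6
13 + 3 + 3
12 + 7
12 + 4 + 3
11 + 8
11 + 5 + 3
11 + 4 + 4
10 + 9
…and 27 more, for 39 total.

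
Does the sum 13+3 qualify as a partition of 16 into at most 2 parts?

The parts sum to 16, and the condition 'there are at most 2 summands' holds.

Yes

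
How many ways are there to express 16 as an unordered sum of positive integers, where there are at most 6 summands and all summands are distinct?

A partial list (first 12 by largest part):
16
1 + 15
2 + 14
3 + 13
1 + 2 + 13
4 + 12
1 + 3 + 12
5 + 11
1 + 4 + 11
2 + 3 + 11
6 + 10
1 + 5 + 10
…and 20 more, for 32 total.

32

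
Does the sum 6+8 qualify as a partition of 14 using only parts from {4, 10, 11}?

No

The parts sum to 14, and the condition 'each summand belongs to {4, 10, 11}' is violated.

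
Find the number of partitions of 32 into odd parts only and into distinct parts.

23

They are:
31, 1
29, 3
27, 5
25, 7
23, 9
23, 5, 3, 1
21, 11
21, 7, 3, 1
19, 13
19, 9, 3, 1
19, 7, 5, 1
17, 15
17, 11, 3, 1
17, 9, 5, 1
17, 7, 5, 3
15, 13, 3, 1
15, 11, 5, 1
15, 9, 7, 1
15, 9, 5, 3
13, 11, 7, 1
13, 11, 5, 3
13, 9, 7, 3
11, 9, 7, 5
That's 23 in total.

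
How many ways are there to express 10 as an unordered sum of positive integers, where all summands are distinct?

Listing the qualifying partitions of 10:
10
9 + 1
8 + 2
7 + 3
7 + 2 + 1
6 + 4
6 + 3 + 1
5 + 4 + 1
5 + 3 + 2
4 + 3 + 2 + 1

10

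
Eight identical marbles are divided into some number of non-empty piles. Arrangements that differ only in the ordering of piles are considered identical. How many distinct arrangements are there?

22

Listing the qualifying partitions of 8:
8
7,1
6,2
6,1,1
5,3
5,2,1
5,1,1,1
4,4
4,3,1
4,2,2
4,2,1,1
4,1,1,1,1
3,3,2
3,3,1,1
3,2,2,1
3,2,1,1,1
3,1,1,1,1,1
2,2,2,2
2,2,2,1,1
2,2,1,1,1,1
2,1,1,1,1,1,1
1,1,1,1,1,1,1,1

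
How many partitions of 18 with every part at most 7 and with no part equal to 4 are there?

143

Enumerating by decreasing first part gives 143 partitions in all.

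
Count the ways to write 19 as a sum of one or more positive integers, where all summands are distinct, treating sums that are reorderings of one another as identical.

54

There are too many to list fully; the first 12 (by largest part) are:
19
18, 1
17, 2
16, 3
16, 2, 1
15, 4
15, 3, 1
14, 5
14, 4, 1
14, 3, 2
13, 6
13, 5, 1
…and 42 more, for 54 total.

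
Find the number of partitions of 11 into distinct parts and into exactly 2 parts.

The partitions of 11 that satisfy the conditions:
1, 10
2, 9
3, 8
4, 7
5, 6

5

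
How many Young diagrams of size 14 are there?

135

Systematic enumeration (by largest part, then next-largest, …) yields 135.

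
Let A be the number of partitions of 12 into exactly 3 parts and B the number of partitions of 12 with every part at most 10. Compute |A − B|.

Partitions of 12 into exactly 3 parts: 12.
Partitions of 12 with every part at most 10: 75.
|12 − 75| = 63.

63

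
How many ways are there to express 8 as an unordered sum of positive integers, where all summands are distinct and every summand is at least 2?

3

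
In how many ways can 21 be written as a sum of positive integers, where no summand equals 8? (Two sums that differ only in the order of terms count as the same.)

691

Counting exhaustively, 691 partitions satisfy the conditions.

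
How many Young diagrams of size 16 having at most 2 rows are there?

9

Listing the qualifying partitions of 16:
16
15,1
14,2
13,3
12,4
11,5
10,6
9,7
8,8
Counting gives 9.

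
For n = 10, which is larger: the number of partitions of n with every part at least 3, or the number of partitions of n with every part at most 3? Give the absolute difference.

9

Partitions of 10 with every part at least 3: 5.
Partitions of 10 with every part at most 3: 14.
|5 − 14| = 9.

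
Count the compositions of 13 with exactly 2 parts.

A composition of 13 into 2 positive parts is chosen by placing 1 dividers among the 12 gaps between 13 units: C(12,1) = 12.

12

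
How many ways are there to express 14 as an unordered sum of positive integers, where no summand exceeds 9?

There are 123 such partitions.

123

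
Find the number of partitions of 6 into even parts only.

3

The partitions of 6 that satisfy the conditions:
6
4 + 2
2 + 2 + 2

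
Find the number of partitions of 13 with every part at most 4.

A partial list (first 12 by largest part):
1 + 4 + 4 + 4
2 + 3 + 4 + 4
1 + 1 + 3 + 4 + 4
1 + 2 + 2 + 4 + 4
1 + 1 + 1 + 2 + 4 + 4
1 + 1 + 1 + 1 + 1 + 4 + 4
3 + 3 + 3 + 4
1 + 2 + 3 + 3 + 4
1 + 1 + 1 + 3 + 3 + 4
2 + 2 + 2 + 3 + 4
1 + 1 + 2 + 2 + 3 + 4
1 + 1 + 1 + 1 + 2 + 3 + 4
…and 27 more, for 39 total.

39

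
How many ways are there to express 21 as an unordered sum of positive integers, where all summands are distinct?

76

A full systematic count gives 76.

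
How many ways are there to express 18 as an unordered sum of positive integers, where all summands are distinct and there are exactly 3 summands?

They are:
1, 2, 15
1, 3, 14
1, 4, 13
2, 3, 13
1, 5, 12
2, 4, 12
1, 6, 11
2, 5, 11
3, 4, 11
1, 7, 10
2, 6, 10
3, 5, 10
1, 8, 9
2, 7, 9
3, 6, 9
4, 5, 9
3, 7, 8
4, 6, 8
5, 6, 7
That's 19 in total.

19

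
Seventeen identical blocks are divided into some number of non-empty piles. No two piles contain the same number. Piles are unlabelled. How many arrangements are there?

38

A partial list (first 12 by largest part):
17
16 + 1
15 + 2
14 + 3
14 + 2 + 1
13 + 4
13 + 3 + 1
12 + 5
12 + 4 + 1
12 + 3 + 2
11 + 6
11 + 5 + 1
…and 26 more, for 38 total.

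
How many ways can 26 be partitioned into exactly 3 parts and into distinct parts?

There are too many to list fully; the first 12 (by largest part) are:
23,2,1
22,3,1
21,4,1
21,3,2
20,5,1
20,4,2
19,6,1
19,5,2
19,4,3
18,7,1
18,6,2
18,5,3
…and 32 more, for 44 total.

44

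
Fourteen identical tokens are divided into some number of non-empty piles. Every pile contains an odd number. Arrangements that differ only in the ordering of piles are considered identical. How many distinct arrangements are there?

22

The partitions of 14 that satisfy the conditions:
13 + 1
11 + 3
11 + 1 + 1 + 1
9 + 5
9 + 3 + 1 + 1
9 + 1 + 1 + 1 + 1 + 1
7 + 7
7 + 5 + 1 + 1
7 + 3 + 3 + 1
7 + 3 + 1 + 1 + 1 + 1
7 + 1 + 1 + 1 + 1 + 1 + 1 + 1
5 + 5 + 3 + 1
5 + 5 + 1 + 1 + 1 + 1
5 + 3 + 3 + 3
5 + 3 + 3 + 1 + 1 + 1
5 + 3 + 1 + 1 + 1 + 1 + 1 + 1
5 + 1 + 1 + 1 + 1 + 1 + 1 + 1 + 1 + 1
3 + 3 + 3 + 3 + 1 + 1
3 + 3 + 3 + 1 + 1 + 1 + 1 + 1
3 + 3 + 1 + 1 + 1 + 1 + 1 + 1 + 1 + 1
3 + 1 + 1 + 1 + 1 + 1 + 1 + 1 + 1 + 1 + 1 + 1
1 + 1 + 1 + 1 + 1 + 1 + 1 + 1 + 1 + 1 + 1 + 1 + 1 + 1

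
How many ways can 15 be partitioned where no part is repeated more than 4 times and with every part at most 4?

They are:
4+4+4+3
4+4+4+2+1
4+4+4+1+1+1
4+4+3+3+1
4+4+3+2+2
4+4+3+2+1+1
4+4+3+1+1+1+1
4+4+2+2+2+1
4+4+2+2+1+1+1
4+3+3+3+2
4+3+3+3+1+1
4+3+3+2+2+1
4+3+3+2+1+1+1
4+3+2+2+2+2
4+3+2+2+2+1+1
4+3+2+2+1+1+1+1
4+2+2+2+2+1+1+1
3+3+3+3+2+1
3+3+3+3+1+1+1
3+3+3+2+2+2
3+3+3+2+2+1+1
3+3+3+2+1+1+1+1
3+3+2+2+2+2+1
3+3+2+2+2+1+1+1
3+2+2+2+2+1+1+1+1

25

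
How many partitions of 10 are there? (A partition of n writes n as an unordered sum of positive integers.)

42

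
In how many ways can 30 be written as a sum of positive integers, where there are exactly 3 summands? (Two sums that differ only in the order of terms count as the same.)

75

Systematic enumeration (by largest part, then next-largest, …) yields 75.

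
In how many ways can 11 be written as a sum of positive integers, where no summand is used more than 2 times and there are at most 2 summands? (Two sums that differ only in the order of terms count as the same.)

Listing the qualifying partitions of 11:
11
10, 1
9, 2
8, 3
7, 4
6, 5
That's 6 in total.

6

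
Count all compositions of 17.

65536

Each of the 16 gaps between 17 units is either a break or not: 2^16 = 65536.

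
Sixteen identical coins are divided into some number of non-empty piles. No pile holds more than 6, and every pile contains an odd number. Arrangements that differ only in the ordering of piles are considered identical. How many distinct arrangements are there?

Enumerating:
5 + 5 + 5 + 1
5 + 5 + 3 + 3
5 + 5 + 3 + 1 + 1 + 1
5 + 5 + 1 + 1 + 1 + 1 + 1 + 1
5 + 3 + 3 + 3 + 1 + 1
5 + 3 + 3 + 1 + 1 + 1 + 1 + 1
5 + 3 + 1 + 1 + 1 + 1 + 1 + 1 + 1 + 1
5 + 1 + 1 + 1 + 1 + 1 + 1 + 1 + 1 + 1 + 1 + 1
3 + 3 + 3 + 3 + 3 + 1
3 + 3 + 3 + 3 + 1 + 1 + 1 + 1
3 + 3 + 3 + 1 + 1 + 1 + 1 + 1 + 1 + 1
3 + 3 + 1 + 1 + 1 + 1 + 1 + 1 + 1 + 1 + 1 + 1
3 + 1 + 1 + 1 + 1 + 1 + 1 + 1 + 1 + 1 + 1 + 1 + 1 + 1
1 + 1 + 1 + 1 + 1 + 1 + 1 + 1 + 1 + 1 + 1 + 1 + 1 + 1 + 1 + 1
That's 14 in total.

14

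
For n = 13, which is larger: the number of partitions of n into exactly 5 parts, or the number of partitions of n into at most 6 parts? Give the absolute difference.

Partitions of 13 into exactly 5 parts: 18.
Partitions of 13 into at most 6 parts: 71.
|18 − 71| = 53.

53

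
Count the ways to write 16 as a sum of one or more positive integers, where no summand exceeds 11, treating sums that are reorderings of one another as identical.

219

Systematic enumeration (by largest part, then next-largest, …) yields 219.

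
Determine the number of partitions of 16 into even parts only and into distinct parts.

6

Enumerating:
16
2+14
4+12
6+10
2+4+10
2+6+8
That's 6 in total.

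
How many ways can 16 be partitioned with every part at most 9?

201

A full systematic count gives 201.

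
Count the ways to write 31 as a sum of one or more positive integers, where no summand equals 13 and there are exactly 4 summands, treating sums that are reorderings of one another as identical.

Enumerating by decreasing first part gives 198 partitions in all.

198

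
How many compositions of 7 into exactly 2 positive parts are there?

6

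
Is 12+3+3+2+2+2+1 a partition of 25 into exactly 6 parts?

No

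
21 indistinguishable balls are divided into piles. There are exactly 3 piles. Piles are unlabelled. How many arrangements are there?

37

A partial list (first 12 by largest part):
19+1+1
18+2+1
17+3+1
17+2+2
16+4+1
16+3+2
15+5+1
15+4+2
15+3+3
14+6+1
14+5+2
14+4+3
…and 25 more, for 37 total.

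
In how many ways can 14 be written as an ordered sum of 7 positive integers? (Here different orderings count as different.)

1716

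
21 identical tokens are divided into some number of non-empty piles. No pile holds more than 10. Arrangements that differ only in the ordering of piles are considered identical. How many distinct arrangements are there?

There are 653 such partitions.

653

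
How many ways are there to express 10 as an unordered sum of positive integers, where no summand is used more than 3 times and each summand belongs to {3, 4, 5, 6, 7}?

Listing the qualifying partitions of 10:
3 + 7
4 + 6
5 + 5
3 + 3 + 4
That's 4 in total.

4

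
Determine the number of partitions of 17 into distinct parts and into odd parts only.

5

They are:
17
13 + 3 + 1
11 + 5 + 1
9 + 7 + 1
9 + 5 + 3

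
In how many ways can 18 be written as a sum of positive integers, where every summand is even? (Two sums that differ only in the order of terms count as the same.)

30

A partial list (first 12 by largest part):
18
16 + 2
14 + 4
14 + 2 + 2
12 + 6
12 + 4 + 2
12 + 2 + 2 + 2
10 + 8
10 + 6 + 2
10 + 4 + 4
10 + 4 + 2 + 2
10 + 2 + 2 + 2 + 2
…and 18 more, for 30 total.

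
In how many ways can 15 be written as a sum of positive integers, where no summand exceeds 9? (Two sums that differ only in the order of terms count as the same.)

157

Enumerating by decreasing first part gives 157 partitions in all.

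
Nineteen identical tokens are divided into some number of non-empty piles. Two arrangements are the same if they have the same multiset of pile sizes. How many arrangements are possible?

Direct enumeration gives 490 partitions.

490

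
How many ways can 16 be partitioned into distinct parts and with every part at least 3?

10

They are:
16
3+13
4+12
5+11
6+10
7+9
3+4+9
3+5+8
3+6+7
4+5+7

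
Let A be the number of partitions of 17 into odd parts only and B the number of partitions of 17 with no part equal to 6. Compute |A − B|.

Partitions of 17 into odd parts only: 38.
Partitions of 17 with no part equal to 6: 241.
|38 − 241| = 203.

203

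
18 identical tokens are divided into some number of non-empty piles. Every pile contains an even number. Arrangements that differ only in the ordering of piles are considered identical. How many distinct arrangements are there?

There are too many to list fully; the first 12 (by largest part) are:
18
2, 16
4, 14
2, 2, 14
6, 12
2, 4, 12
2, 2, 2, 12
8, 10
2, 6, 10
4, 4, 10
2, 2, 4, 10
2, 2, 2, 2, 10
…and 18 more, for 30 total.

30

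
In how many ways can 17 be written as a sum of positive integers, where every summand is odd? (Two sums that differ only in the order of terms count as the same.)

38

A partial list (first 12 by largest part):
17
15+1+1
13+3+1
13+1+1+1+1
11+5+1
11+3+3
11+3+1+1+1
11+1+1+1+1+1+1
9+7+1
9+5+3
9+5+1+1+1
9+3+3+1+1
…and 26 more, for 38 total.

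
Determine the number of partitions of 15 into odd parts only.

A partial list (first 12 by largest part):
15
13,1,1
11,3,1
11,1,1,1,1
9,5,1
9,3,3
9,3,1,1,1
9,1,1,1,1,1,1
7,7,1
7,5,3
7,5,1,1,1
7,3,3,1,1
…and 15 more, for 27 total.

27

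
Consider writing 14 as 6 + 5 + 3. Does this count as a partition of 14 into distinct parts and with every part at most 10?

Yes

The parts sum to 14, and the condition 'all summands are distinct' holds; the condition 'no summand exceeds 10' holds.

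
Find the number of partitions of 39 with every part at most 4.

588

There are 588 such partitions.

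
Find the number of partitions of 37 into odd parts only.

760

A full systematic count gives 760.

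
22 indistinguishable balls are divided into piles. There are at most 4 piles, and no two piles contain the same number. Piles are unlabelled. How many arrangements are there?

75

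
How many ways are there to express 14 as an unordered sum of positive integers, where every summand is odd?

22

The partitions of 14 that satisfy the conditions:
13 + 1
11 + 3
11 + 1 + 1 + 1
9 + 5
9 + 3 + 1 + 1
9 + 1 + 1 + 1 + 1 + 1
7 + 7
7 + 5 + 1 + 1
7 + 3 + 3 + 1
7 + 3 + 1 + 1 + 1 + 1
7 + 1 + 1 + 1 + 1 + 1 + 1 + 1
5 + 5 + 3 + 1
5 + 5 + 1 + 1 + 1 + 1
5 + 3 + 3 + 3
5 + 3 + 3 + 1 + 1 + 1
5 + 3 + 1 + 1 + 1 + 1 + 1 + 1
5 + 1 + 1 + 1 + 1 + 1 + 1 + 1 + 1 + 1
3 + 3 + 3 + 3 + 1 + 1
3 + 3 + 3 + 1 + 1 + 1 + 1 + 1
3 + 3 + 1 + 1 + 1 + 1 + 1 + 1 + 1 + 1
3 + 1 + 1 + 1 + 1 + 1 + 1 + 1 + 1 + 1 + 1 + 1
1 + 1 + 1 + 1 + 1 + 1 + 1 + 1 + 1 + 1 + 1 + 1 + 1 + 1
That's 22 in total.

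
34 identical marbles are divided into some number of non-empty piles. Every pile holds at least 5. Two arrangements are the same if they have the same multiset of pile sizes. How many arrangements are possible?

A full systematic count gives 129.

129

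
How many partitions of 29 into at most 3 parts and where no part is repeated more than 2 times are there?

85

There are 85 such partitions.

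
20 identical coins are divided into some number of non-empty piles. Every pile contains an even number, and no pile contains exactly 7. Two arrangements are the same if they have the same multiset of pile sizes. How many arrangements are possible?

42

A partial list (first 12 by largest part):
20
18,2
16,4
16,2,2
14,6
14,4,2
14,2,2,2
12,8
12,6,2
12,4,4
12,4,2,2
12,2,2,2,2
…and 30 more, for 42 total.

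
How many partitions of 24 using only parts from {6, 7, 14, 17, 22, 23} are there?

2

Listing the qualifying partitions of 24:
17+7
6+6+6+6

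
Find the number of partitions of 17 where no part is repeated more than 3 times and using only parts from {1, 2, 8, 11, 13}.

Enumerating:
13 + 2 + 2
13 + 2 + 1 + 1
11 + 2 + 2 + 2
11 + 2 + 2 + 1 + 1
8 + 8 + 1
8 + 2 + 2 + 2 + 1 + 1 + 1
That's 6 in total.

6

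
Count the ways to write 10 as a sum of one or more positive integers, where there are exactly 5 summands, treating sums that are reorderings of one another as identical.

They are:
1+1+1+1+6
1+1+1+2+5
1+1+1+3+4
1+1+2+2+4
1+1+2+3+3
1+2+2+2+3
2+2+2+2+2
That's 7 in total.

7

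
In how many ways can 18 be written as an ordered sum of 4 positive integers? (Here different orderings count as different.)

680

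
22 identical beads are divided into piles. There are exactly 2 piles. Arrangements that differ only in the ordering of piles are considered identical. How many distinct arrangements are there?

The partitions of 22 that satisfy the conditions:
21,1
20,2
19,3
18,4
17,5
16,6
15,7
14,8
13,9
12,10
11,11
That's 11 in total.

11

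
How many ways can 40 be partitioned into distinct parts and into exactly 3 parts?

114

There are 114 such partitions.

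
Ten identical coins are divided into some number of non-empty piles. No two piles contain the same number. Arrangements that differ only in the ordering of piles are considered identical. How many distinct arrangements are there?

10

The partitions of 10 that satisfy the conditions:
10
9 + 1
8 + 2
7 + 3
7 + 2 + 1
6 + 4
6 + 3 + 1
5 + 4 + 1
5 + 3 + 2
4 + 3 + 2 + 1
That's 10 in total.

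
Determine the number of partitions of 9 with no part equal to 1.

8

Enumerating:
9
2 + 7
3 + 6
4 + 5
2 + 2 + 5
2 + 3 + 4
3 + 3 + 3
2 + 2 + 2 + 3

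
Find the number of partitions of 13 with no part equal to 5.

Direct enumeration gives 79 partitions.

79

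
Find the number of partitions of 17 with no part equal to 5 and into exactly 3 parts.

Listing the qualifying partitions of 17:
1, 1, 15
1, 2, 14
1, 3, 13
2, 2, 13
1, 4, 12
2, 3, 12
2, 4, 11
3, 3, 11
1, 6, 10
3, 4, 10
1, 7, 9
2, 6, 9
4, 4, 9
1, 8, 8
2, 7, 8
3, 6, 8
3, 7, 7
4, 6, 7

18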